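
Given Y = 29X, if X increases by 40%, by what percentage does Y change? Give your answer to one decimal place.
40.0%

For Y = 29X:
If X → X(1 + 0.4)
Then Y → Y · (1 + 0.4)^1
     = Y · 1.4000

Percentage change = ((1 + 0.4)^1 − 1) × 100% = 40.0%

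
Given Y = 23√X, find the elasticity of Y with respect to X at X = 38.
Elasticity = 1/2

Elasticity = (dY/dX) · (X/Y)

dY/dX = 23/(2·√X)
At X = 38: dY/dX = 23·√38/76, Y = 23·√38

Elasticity = (23·√38/76) · (38 / (23·√38)) = 1/2

Interpretation: for a small percentage change in X, the percentage change in Y is approximately 0.50 times as large.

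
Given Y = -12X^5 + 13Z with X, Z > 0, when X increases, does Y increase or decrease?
Y decreases

Taking the partial derivative:
∂Y/∂X = -60X^4

∂Y/∂X = -60X^4 < 0 (assuming positive values)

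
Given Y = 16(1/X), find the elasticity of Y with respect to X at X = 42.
Elasticity = -1

Elasticity = (dY/dX) · (X/Y)

dY/dX = -16/X²
At X = 42: dY/dX = -4/441, Y = 8/21

Elasticity = (-4/441) · (42 / (8/21)) = -1

Interpretation: for a small percentage change in X, the percentage change in Y is approximately -1.00 times as large.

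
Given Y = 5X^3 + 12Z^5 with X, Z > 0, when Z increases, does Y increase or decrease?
Y increases

Taking the partial derivative:
∂Y/∂Z = 60Z^4

∂Y/∂Z = 60Z^4 > 0 (assuming positive values)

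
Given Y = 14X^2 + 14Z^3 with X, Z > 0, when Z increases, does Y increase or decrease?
Y increases

Taking the partial derivative:
∂Y/∂Z = 42Z^2

∂Y/∂Z = 42Z^2 > 0 (assuming positive values)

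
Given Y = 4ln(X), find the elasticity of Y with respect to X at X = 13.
Elasticity = 1/ln(13) ≈ 0.3899

Elasticity = (dY/dX) · (X/Y)

dY/dX = 4/X
At X = 13: dY/dX = 4/13, Y = 4·ln(13)

Elasticity = (4/13) · (13 / (4·ln(13))) = 1/ln(13) ≈ 0.3899

Interpretation: for a small percentage change in X, the percentage change in Y is approximately 0.39 times as large.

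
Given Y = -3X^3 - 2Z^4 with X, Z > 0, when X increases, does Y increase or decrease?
Y decreases

Taking the partial derivative:
∂Y/∂X = -9X^2

∂Y/∂X = -9X^2 < 0 (assuming positive values)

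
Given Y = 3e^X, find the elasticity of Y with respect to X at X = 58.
Elasticity = 58

Elasticity = (dY/dX) · (X/Y)

dY/dX = 3·e^X
At X = 58: dY/dX = 3·e^58, Y = 3·e^58

Elasticity = (3·e^58) · (58 / (3·e^58)) = 58

Interpretation: for a small percentage change in X, the percentage change in Y is approximately 58.00 times as large.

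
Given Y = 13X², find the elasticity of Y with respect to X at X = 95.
Elasticity = 2

Elasticity = (dY/dX) · (X/Y)

dY/dX = 26·X
At X = 95: dY/dX = 2470, Y = 117325

Elasticity = 2470 · (95 / 117325) = 2

Interpretation: for a small percentage change in X, the percentage change in Y is approximately 2.00 times as large.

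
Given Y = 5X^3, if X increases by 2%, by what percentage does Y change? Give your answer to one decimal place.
6.1%

For Y = 5X^3:
If X → X(1 + 0.02)
Then Y → Y · (1 + 0.02)^3
     ≈ Y · 1.0612

Percentage change = ((1 + 0.02)^3 − 1) × 100% ≈ 6.1%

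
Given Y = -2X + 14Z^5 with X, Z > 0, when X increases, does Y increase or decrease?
Y decreases

Taking the partial derivative:
∂Y/∂X = -2

∂Y/∂X = -2 < 0 (assuming positive values)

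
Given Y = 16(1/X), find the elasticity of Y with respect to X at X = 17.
Elasticity = -1

Elasticity = (dY/dX) · (X/Y)

dY/dX = -16/X²
At X = 17: dY/dX = -16/289, Y = 16/17

Elasticity = (-16/289) · (17 / (16/17)) = -1

Interpretation: for a small percentage change in X, the percentage change in Y is approximately -1.00 times as large.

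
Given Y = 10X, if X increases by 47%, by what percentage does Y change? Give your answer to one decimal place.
47.0%

For Y = 10X:
If X → X(1 + 0.47)
Then Y → Y · (1 + 0.47)^1
     = Y · 1.4700

Percentage change = ((1 + 0.47)^1 − 1) × 100% = 47.0%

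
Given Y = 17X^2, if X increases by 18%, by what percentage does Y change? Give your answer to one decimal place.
39.2%

For Y = 17X^2:
If X → X(1 + 0.18)
Then Y → Y · (1 + 0.18)^2
     = Y · 1.3924

Percentage change = ((1 + 0.18)^2 − 1) × 100% ≈ 39.2%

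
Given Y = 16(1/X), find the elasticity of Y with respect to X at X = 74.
Elasticity = -1

Elasticity = (dY/dX) · (X/Y)

dY/dX = -16/X²
At X = 74: dY/dX = -4/1369, Y = 8/37

Elasticity = (-4/1369) · (74 / (8/37)) = -1

Interpretation: for a small percentage change in X, the percentage change in Y is approximately -1.00 times as large.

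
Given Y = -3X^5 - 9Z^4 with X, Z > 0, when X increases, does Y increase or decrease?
Y decreases

Taking the partial derivative:
∂Y/∂X = -15X^4

∂Y/∂X = -15X^4 < 0 (assuming positive values)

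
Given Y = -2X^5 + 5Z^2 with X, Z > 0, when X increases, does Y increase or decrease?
Y decreases

Taking the partial derivative:
∂Y/∂X = -10X^4

∂Y/∂X = -10X^4 < 0 (assuming positive values)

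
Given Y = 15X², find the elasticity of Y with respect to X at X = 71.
Elasticity = 2

Elasticity = (dY/dX) · (X/Y)

dY/dX = 30·X
At X = 71: dY/dX = 2130, Y = 75615

Elasticity = 2130 · (71 / 75615) = 2

Interpretation: for a small percentage change in X, the percentage change in Y is approximately 2.00 times as large.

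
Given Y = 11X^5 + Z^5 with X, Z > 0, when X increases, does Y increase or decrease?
Y increases

Taking the partial derivative:
∂Y/∂X = 55X^4

∂Y/∂X = 55X^4 > 0 (assuming positive values)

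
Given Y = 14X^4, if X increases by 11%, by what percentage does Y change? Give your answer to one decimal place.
51.8%

For Y = 14X^4:
If X → X(1 + 0.11)
Then Y → Y · (1 + 0.11)^4
     ≈ Y · 1.5181

Percentage change = ((1 + 0.11)^4 − 1) × 100% ≈ 51.8%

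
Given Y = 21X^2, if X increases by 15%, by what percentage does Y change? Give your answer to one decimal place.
32.3%

For Y = 21X^2:
If X → X(1 + 0.15)
Then Y → Y · (1 + 0.15)^2
     = Y · 1.3225

Percentage change = ((1 + 0.15)^2 − 1) × 100% ≈ 32.3%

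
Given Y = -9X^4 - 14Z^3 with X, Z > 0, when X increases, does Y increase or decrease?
Y decreases

Taking the partial derivative:
∂Y/∂X = -36X^3

∂Y/∂X = -36X^3 < 0 (assuming positive values)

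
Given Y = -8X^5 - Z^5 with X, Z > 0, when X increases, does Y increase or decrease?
Y decreases

Taking the partial derivative:
∂Y/∂X = -40X^4

∂Y/∂X = -40X^4 < 0 (assuming positive values)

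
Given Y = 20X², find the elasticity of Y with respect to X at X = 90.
Elasticity = 2

Elasticity = (dY/dX) · (X/Y)

dY/dX = 40·X
At X = 90: dY/dX = 3600, Y = 162000

Elasticity = 3600 · (90 / 162000) = 2

Interpretation: for a small percentage change in X, the percentage change in Y is approximately 2.00 times as large.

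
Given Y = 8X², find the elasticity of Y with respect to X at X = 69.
Elasticity = 2

Elasticity = (dY/dX) · (X/Y)

dY/dX = 16·X
At X = 69: dY/dX = 1104, Y = 38088

Elasticity = 1104 · (69 / 38088) = 2

Interpretation: for a small percentage change in X, the percentage change in Y is approximately 2.00 times as large.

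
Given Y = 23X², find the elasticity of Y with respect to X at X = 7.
Elasticity = 2

Elasticity = (dY/dX) · (X/Y)

dY/dX = 46·X
At X = 7: dY/dX = 322, Y = 1127

Elasticity = 322 · (7 / 1127) = 2

Interpretation: for a small percentage change in X, the percentage change in Y is approximately 2.00 times as large.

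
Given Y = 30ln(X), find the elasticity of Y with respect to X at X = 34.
Elasticity = 1/ln(34) ≈ 0.2836

Elasticity = (dY/dX) · (X/Y)

dY/dX = 30/X
At X = 34: dY/dX = 15/17, Y = 30·ln(34)

Elasticity = (15/17) · (34 / (30·ln(34))) = 1/ln(34) ≈ 0.2836

Interpretation: for a small percentage change in X, the percentage change in Y is approximately 0.28 times as large.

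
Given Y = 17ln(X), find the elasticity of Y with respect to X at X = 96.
Elasticity = 1/ln(96) ≈ 0.2191

Elasticity = (dY/dX) · (X/Y)

dY/dX = 17/X
At X = 96: dY/dX = 17/96, Y = 17·ln(96)

Elasticity = (17/96) · (96 / (17·ln(96))) = 1/ln(96) ≈ 0.2191

Interpretation: for a small percentage change in X, the percentage change in Y is approximately 0.22 times as large.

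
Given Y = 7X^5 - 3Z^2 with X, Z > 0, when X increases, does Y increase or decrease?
Y increases

Taking the partial derivative:
∂Y/∂X = 35X^4

∂Y/∂X = 35X^4 > 0 (assuming positive values)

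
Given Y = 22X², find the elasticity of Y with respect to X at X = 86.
Elasticity = 2

Elasticity = (dY/dX) · (X/Y)

dY/dX = 44·X
At X = 86: dY/dX = 3784, Y = 162712

Elasticity = 3784 · (86 / 162712) = 2

Interpretation: for a small percentage change in X, the percentage change in Y is approximately 2.00 times as large.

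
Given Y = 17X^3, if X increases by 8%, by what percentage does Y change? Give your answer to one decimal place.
26.0%

For Y = 17X^3:
If X → X(1 + 0.08)
Then Y → Y · (1 + 0.08)^3
     ≈ Y · 1.2597

Percentage change = ((1 + 0.08)^3 − 1) × 100% ≈ 26.0%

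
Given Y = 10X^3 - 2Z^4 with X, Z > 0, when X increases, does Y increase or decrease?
Y increases

Taking the partial derivative:
∂Y/∂X = 30X^2

∂Y/∂X = 30X^2 > 0 (assuming positive values)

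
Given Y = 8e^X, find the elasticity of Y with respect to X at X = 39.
Elasticity = 39

Elasticity = (dY/dX) · (X/Y)

dY/dX = 8·e^X
At X = 39: dY/dX = 8·e^39, Y = 8·e^39

Elasticity = (8·e^39) · (39 / (8·e^39)) = 39

Interpretation: for a small percentage change in X, the percentage change in Y is approximately 39.00 times as large.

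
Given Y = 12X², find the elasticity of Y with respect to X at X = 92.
Elasticity = 2

Elasticity = (dY/dX) · (X/Y)

dY/dX = 24·X
At X = 92: dY/dX = 2208, Y = 101568

Elasticity = 2208 · (92 / 101568) = 2

Interpretation: for a small percentage change in X, the percentage change in Y is approximately 2.00 times as large.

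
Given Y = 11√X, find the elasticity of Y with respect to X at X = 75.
Elasticity = 1/2

Elasticity = (dY/dX) · (X/Y)

dY/dX = 11/(2·√X)
At X = 75: dY/dX = 11·√3/30, Y = 55·√3

Elasticity = (11·√3/30) · (75 / (55·√3)) = 1/2

Interpretation: for a small percentage change in X, the percentage change in Y is approximately 0.50 times as large.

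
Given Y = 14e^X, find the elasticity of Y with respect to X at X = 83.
Elasticity = 83

Elasticity = (dY/dX) · (X/Y)

dY/dX = 14·e^X
At X = 83: dY/dX = 14·e^83, Y = 14·e^83

Elasticity = (14·e^83) · (83 / (14·e^83)) = 83

Interpretation: for a small percentage change in X, the percentage change in Y is approximately 83.00 times as large.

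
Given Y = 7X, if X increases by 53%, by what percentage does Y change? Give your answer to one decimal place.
53.0%

For Y = 7X:
If X → X(1 + 0.53)
Then Y → Y · (1 + 0.53)^1
     = Y · 1.5300

Percentage change = ((1 + 0.53)^1 − 1) × 100% = 53.0%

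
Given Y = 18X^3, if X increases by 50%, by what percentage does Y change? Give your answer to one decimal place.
237.5%

For Y = 18X^3:
If X → X(1 + 0.5)
Then Y → Y · (1 + 0.5)^3
     = Y · 3.3750

Percentage change = ((1 + 0.5)^3 − 1) × 100% = 237.5%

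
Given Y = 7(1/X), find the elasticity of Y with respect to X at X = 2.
Elasticity = -1

Elasticity = (dY/dX) · (X/Y)

dY/dX = -7/X²
At X = 2: dY/dX = -7/4, Y = 7/2

Elasticity = (-7/4) · (2 / (7/2)) = -1

Interpretation: for a small percentage change in X, the percentage change in Y is approximately -1.00 times as large.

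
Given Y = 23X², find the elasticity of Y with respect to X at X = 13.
Elasticity = 2

Elasticity = (dY/dX) · (X/Y)

dY/dX = 46·X
At X = 13: dY/dX = 598, Y = 3887

Elasticity = 598 · (13 / 3887) = 2

Interpretation: for a small percentage change in X, the percentage change in Y is approximately 2.00 times as large.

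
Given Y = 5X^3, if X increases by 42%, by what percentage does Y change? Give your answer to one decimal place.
186.3%

For Y = 5X^3:
If X → X(1 + 0.42)
Then Y → Y · (1 + 0.42)^3
     ≈ Y · 2.8633

Percentage change = ((1 + 0.42)^3 − 1) × 100% ≈ 186.3%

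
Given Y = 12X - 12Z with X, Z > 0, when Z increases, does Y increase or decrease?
Y decreases

Taking the partial derivative:
∂Y/∂Z = -12

∂Y/∂Z = -12 < 0 (assuming positive values)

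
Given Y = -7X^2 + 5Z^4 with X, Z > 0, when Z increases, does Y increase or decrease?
Y increases

Taking the partial derivative:
∂Y/∂Z = 20Z^3

∂Y/∂Z = 20Z^3 > 0 (assuming positive values)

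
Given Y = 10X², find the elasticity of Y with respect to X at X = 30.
Elasticity = 2

Elasticity = (dY/dX) · (X/Y)

dY/dX = 20·X
At X = 30: dY/dX = 600, Y = 9000

Elasticity = 600 · (30 / 9000) = 2

Interpretation: for a small percentage change in X, the percentage change in Y is approximately 2.00 times as large.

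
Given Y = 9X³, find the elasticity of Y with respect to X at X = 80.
Elasticity = 3

Elasticity = (dY/dX) · (X/Y)

dY/dX = 27·X²
At X = 80: dY/dX = 172800, Y = 4608000

Elasticity = 172800 · (80 / 4608000) = 3

Interpretation: for a small percentage change in X, the percentage change in Y is approximately 3.00 times as large.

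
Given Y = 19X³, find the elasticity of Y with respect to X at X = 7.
Elasticity = 3

Elasticity = (dY/dX) · (X/Y)

dY/dX = 57·X²
At X = 7: dY/dX = 2793, Y = 6517

Elasticity = 2793 · (7 / 6517) = 3

Interpretation: for a small percentage change in X, the percentage change in Y is approximately 3.00 times as large.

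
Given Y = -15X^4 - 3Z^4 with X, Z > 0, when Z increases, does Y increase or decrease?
Y decreases

Taking the partial derivative:
∂Y/∂Z = -12Z^3

∂Y/∂Z = -12Z^3 < 0 (assuming positive values)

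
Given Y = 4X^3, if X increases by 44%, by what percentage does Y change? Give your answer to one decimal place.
198.6%

For Y = 4X^3:
If X → X(1 + 0.44)
Then Y → Y · (1 + 0.44)^3
     ≈ Y · 2.9860

Percentage change = ((1 + 0.44)^3 − 1) × 100% ≈ 198.6%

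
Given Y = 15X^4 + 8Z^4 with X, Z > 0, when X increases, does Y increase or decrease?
Y increases

Taking the partial derivative:
∂Y/∂X = 60X^3

∂Y/∂X = 60X^3 > 0 (assuming positive values)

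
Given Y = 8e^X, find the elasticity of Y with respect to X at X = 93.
Elasticity = 93

Elasticity = (dY/dX) · (X/Y)

dY/dX = 8·e^X
At X = 93: dY/dX = 8·e^93, Y = 8·e^93

Elasticity = (8·e^93) · (93 / (8·e^93)) = 93

Interpretation: for a small percentage change in X, the percentage change in Y is approximately 93.00 times as large.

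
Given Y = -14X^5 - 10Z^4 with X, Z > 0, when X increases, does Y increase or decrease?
Y decreases

Taking the partial derivative:
∂Y/∂X = -70X^4

∂Y/∂X = -70X^4 < 0 (assuming positive values)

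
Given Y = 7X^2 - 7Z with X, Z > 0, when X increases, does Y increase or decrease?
Y increases

Taking the partial derivative:
∂Y/∂X = 14X

∂Y/∂X = 14X > 0 (assuming positive values)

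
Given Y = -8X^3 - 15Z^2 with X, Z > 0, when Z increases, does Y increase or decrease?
Y decreases

Taking the partial derivative:
∂Y/∂Z = -30Z

∂Y/∂Z = -30Z < 0 (assuming positive values)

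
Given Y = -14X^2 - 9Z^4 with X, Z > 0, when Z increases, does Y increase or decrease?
Y decreases

Taking the partial derivative:
∂Y/∂Z = -36Z^3

∂Y/∂Z = -36Z^3 < 0 (assuming positive values)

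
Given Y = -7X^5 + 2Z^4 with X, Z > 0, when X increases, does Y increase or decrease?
Y decreases

Taking the partial derivative:
∂Y/∂X = -35X^4

∂Y/∂X = -35X^4 < 0 (assuming positive values)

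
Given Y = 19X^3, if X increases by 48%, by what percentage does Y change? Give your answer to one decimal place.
224.2%

For Y = 19X^3:
If X → X(1 + 0.48)
Then Y → Y · (1 + 0.48)^3
     ≈ Y · 3.2418

Percentage change = ((1 + 0.48)^3 − 1) × 100% ≈ 224.2%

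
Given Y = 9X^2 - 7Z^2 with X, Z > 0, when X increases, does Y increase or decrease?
Y increases

Taking the partial derivative:
∂Y/∂X = 18X

∂Y/∂X = 18X > 0 (assuming positive values)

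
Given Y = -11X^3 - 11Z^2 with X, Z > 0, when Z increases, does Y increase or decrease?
Y decreases

Taking the partial derivative:
∂Y/∂Z = -22Z

∂Y/∂Z = -22Z < 0 (assuming positive values)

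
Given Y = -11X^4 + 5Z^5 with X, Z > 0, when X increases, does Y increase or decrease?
Y decreases

Taking the partial derivative:
∂Y/∂X = -44X^3

∂Y/∂X = -44X^3 < 0 (assuming positive values)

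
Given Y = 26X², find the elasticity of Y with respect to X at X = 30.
Elasticity = 2

Elasticity = (dY/dX) · (X/Y)

dY/dX = 52·X
At X = 30: dY/dX = 1560, Y = 23400

Elasticity = 1560 · (30 / 23400) = 2

Interpretation: for a small percentage change in X, the percentage change in Y is approximately 2.00 times as large.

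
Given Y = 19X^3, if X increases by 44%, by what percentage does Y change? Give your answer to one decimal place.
198.6%

For Y = 19X^3:
If X → X(1 + 0.44)
Then Y → Y · (1 + 0.44)^3
     ≈ Y · 2.9860

Percentage change = ((1 + 0.44)^3 − 1) × 100% ≈ 198.6%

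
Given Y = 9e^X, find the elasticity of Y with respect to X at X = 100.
Elasticity = 100

Elasticity = (dY/dX) · (X/Y)

dY/dX = 9·e^X
At X = 100: dY/dX = 9·e^100, Y = 9·e^100

Elasticity = (9·e^100) · (100 / (9·e^100)) = 100

Interpretation: for a small percentage change in X, the percentage change in Y is approximately 100.00 times as large.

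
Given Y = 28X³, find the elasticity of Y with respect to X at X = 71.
Elasticity = 3

Elasticity = (dY/dX) · (X/Y)

dY/dX = 84·X²
At X = 71: dY/dX = 423444, Y = 10021508

Elasticity = 423444 · (71 / 10021508) = 3

Interpretation: for a small percentage change in X, the percentage change in Y is approximately 3.00 times as large.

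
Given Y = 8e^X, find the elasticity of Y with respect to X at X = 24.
Elasticity = 24

Elasticity = (dY/dX) · (X/Y)

dY/dX = 8·e^X
At X = 24: dY/dX = 8·e^24, Y = 8·e^24

Elasticity = (8·e^24) · (24 / (8·e^24)) = 24

Interpretation: for a small percentage change in X, the percentage change in Y is approximately 24.00 times as large.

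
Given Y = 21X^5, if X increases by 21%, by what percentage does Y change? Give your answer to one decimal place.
159.4%

For Y = 21X^5:
If X → X(1 + 0.21)
Then Y → Y · (1 + 0.21)^5
     ≈ Y · 2.5937

Percentage change = ((1 + 0.21)^5 − 1) × 100% ≈ 159.4%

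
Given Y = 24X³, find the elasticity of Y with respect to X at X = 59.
Elasticity = 3

Elasticity = (dY/dX) · (X/Y)

dY/dX = 72·X²
At X = 59: dY/dX = 250632, Y = 4929096

Elasticity = 250632 · (59 / 4929096) = 3

Interpretation: for a small percentage change in X, the percentage change in Y is approximately 3.00 times as large.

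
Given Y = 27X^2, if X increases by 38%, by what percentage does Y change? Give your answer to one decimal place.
90.4%

For Y = 27X^2:
If X → X(1 + 0.38)
Then Y → Y · (1 + 0.38)^2
     = Y · 1.9044

Percentage change = ((1 + 0.38)^2 − 1) × 100% ≈ 90.4%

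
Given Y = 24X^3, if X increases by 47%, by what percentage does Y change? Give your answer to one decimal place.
217.7%

For Y = 24X^3:
If X → X(1 + 0.47)
Then Y → Y · (1 + 0.47)^3
     ≈ Y · 3.1765

Percentage change = ((1 + 0.47)^3 − 1) × 100% ≈ 217.7%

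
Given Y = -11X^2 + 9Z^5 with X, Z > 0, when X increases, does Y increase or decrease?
Y decreases

Taking the partial derivative:
∂Y/∂X = -22X

∂Y/∂X = -22X < 0 (assuming positive values)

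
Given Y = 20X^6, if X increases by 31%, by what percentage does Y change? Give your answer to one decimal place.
405.4%

For Y = 20X^6:
If X → X(1 + 0.31)
Then Y → Y · (1 + 0.31)^6
     ≈ Y · 5.0539

Percentage change = ((1 + 0.31)^6 − 1) × 100% ≈ 405.4%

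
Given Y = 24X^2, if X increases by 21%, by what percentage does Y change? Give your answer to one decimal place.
46.4%

For Y = 24X^2:
If X → X(1 + 0.21)
Then Y → Y · (1 + 0.21)^2
     = Y · 1.4641

Percentage change = ((1 + 0.21)^2 − 1) × 100% ≈ 46.4%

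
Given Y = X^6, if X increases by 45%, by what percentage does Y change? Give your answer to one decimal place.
829.4%

For Y = X^6:
If X → X(1 + 0.45)
Then Y → Y · (1 + 0.45)^6
     ≈ Y · 9.2941

Percentage change = ((1 + 0.45)^6 − 1) × 100% ≈ 829.4%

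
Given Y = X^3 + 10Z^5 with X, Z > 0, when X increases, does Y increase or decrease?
Y increases

Taking the partial derivative:
∂Y/∂X = 3X^2

∂Y/∂X = 3X^2 > 0 (assuming positive values)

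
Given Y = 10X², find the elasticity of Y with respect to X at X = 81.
Elasticity = 2

Elasticity = (dY/dX) · (X/Y)

dY/dX = 20·X
At X = 81: dY/dX = 1620, Y = 65610

Elasticity = 1620 · (81 / 65610) = 2

Interpretation: for a small percentage change in X, the percentage change in Y is approximately 2.00 times as large.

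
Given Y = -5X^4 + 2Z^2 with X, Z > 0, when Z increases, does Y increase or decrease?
Y increases

Taking the partial derivative:
∂Y/∂Z = 4Z

∂Y/∂Z = 4Z > 0 (assuming positive values)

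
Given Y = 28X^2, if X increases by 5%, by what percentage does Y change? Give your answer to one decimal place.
10.3%

For Y = 28X^2:
If X → X(1 + 0.05)
Then Y → Y · (1 + 0.05)^2
     = Y · 1.1025

Percentage change = ((1 + 0.05)^2 − 1) × 100% ≈ 10.3%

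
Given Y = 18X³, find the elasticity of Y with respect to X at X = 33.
Elasticity = 3

Elasticity = (dY/dX) · (X/Y)

dY/dX = 54·X²
At X = 33: dY/dX = 58806, Y = 646866

Elasticity = 58806 · (33 / 646866) = 3

Interpretation: for a small percentage change in X, the percentage change in Y is approximately 3.00 times as large.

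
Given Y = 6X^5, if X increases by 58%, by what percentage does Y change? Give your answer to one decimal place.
884.7%

For Y = 6X^5:
If X → X(1 + 0.58)
Then Y → Y · (1 + 0.58)^5
     ≈ Y · 9.8466

Percentage change = ((1 + 0.58)^5 − 1) × 100% ≈ 884.7%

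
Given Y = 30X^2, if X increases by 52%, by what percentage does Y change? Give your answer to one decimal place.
131.0%

For Y = 30X^2:
If X → X(1 + 0.52)
Then Y → Y · (1 + 0.52)^2
     = Y · 2.3104

Percentage change = ((1 + 0.52)^2 − 1) × 100% ≈ 131.0%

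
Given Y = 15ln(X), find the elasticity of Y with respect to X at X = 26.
Elasticity = 1/ln(26) ≈ 0.3069

Elasticity = (dY/dX) · (X/Y)

dY/dX = 15/X
At X = 26: dY/dX = 15/26, Y = 15·ln(26)

Elasticity = (15/26) · (26 / (15·ln(26))) = 1/ln(26) ≈ 0.3069

Interpretation: for a small percentage change in X, the percentage change in Y is approximately 0.31 times as large.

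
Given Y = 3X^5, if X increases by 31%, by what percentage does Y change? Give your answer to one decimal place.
285.8%

For Y = 3X^5:
If X → X(1 + 0.31)
Then Y → Y · (1 + 0.31)^5
     ≈ Y · 3.8579

Percentage change = ((1 + 0.31)^5 − 1) × 100% ≈ 285.8%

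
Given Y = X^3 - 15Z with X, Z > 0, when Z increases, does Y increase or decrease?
Y decreases

Taking the partial derivative:
∂Y/∂Z = -15

∂Y/∂Z = -15 < 0 (assuming positive values)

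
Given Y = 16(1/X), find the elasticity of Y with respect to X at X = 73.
Elasticity = -1

Elasticity = (dY/dX) · (X/Y)

dY/dX = -16/X²
At X = 73: dY/dX = -16/5329, Y = 16/73

Elasticity = (-16/5329) · (73 / (16/73)) = -1

Interpretation: for a small percentage change in X, the percentage change in Y is approximately -1.00 times as large.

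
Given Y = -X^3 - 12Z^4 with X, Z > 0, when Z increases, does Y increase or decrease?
Y decreases

Taking the partial derivative:
∂Y/∂Z = -48Z^3

∂Y/∂Z = -48Z^3 < 0 (assuming positive values)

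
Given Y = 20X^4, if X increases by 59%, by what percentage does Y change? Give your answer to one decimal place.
539.1%

For Y = 20X^4:
If X → X(1 + 0.59)
Then Y → Y · (1 + 0.59)^4
     ≈ Y · 6.3913

Percentage change = ((1 + 0.59)^4 − 1) × 100% ≈ 539.1%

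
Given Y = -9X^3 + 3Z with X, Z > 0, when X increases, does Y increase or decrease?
Y decreases

Taking the partial derivative:
∂Y/∂X = -27X^2

∂Y/∂X = -27X^2 < 0 (assuming positive values)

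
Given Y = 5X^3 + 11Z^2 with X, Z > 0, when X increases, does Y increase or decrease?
Y increases

Taking the partial derivative:
∂Y/∂X = 15X^2

∂Y/∂X = 15X^2 > 0 (assuming positive values)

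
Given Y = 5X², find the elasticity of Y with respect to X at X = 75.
Elasticity = 2

Elasticity = (dY/dX) · (X/Y)

dY/dX = 10·X
At X = 75: dY/dX = 750, Y = 28125

Elasticity = 750 · (75 / 28125) = 2

Interpretation: for a small percentage change in X, the percentage change in Y is approximately 2.00 times as large.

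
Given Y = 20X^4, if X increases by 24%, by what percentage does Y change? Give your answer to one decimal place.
136.4%

For Y = 20X^4:
If X → X(1 + 0.24)
Then Y → Y · (1 + 0.24)^4
     ≈ Y · 2.3642

Percentage change = ((1 + 0.24)^4 − 1) × 100% ≈ 136.4%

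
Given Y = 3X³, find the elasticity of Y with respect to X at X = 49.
Elasticity = 3

Elasticity = (dY/dX) · (X/Y)

dY/dX = 9·X²
At X = 49: dY/dX = 21609, Y = 352947

Elasticity = 21609 · (49 / 352947) = 3

Interpretation: for a small percentage change in X, the percentage change in Y is approximately 3.00 times as large.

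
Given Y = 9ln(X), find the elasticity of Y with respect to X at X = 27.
Elasticity = 1/ln(27) ≈ 0.3034

Elasticity = (dY/dX) · (X/Y)

dY/dX = 9/X
At X = 27: dY/dX = 1/3, Y = 9·ln(27)

Elasticity = (1/3) · (27 / (9·ln(27))) = 1/ln(27) ≈ 0.3034

Interpretation: for a small percentage change in X, the percentage change in Y is approximately 0.30 times as large.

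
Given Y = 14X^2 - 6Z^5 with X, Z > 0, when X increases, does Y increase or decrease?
Y increases

Taking the partial derivative:
∂Y/∂X = 28X

∂Y/∂X = 28X > 0 (assuming positive values)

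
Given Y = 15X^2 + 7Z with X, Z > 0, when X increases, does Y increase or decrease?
Y increases

Taking the partial derivative:
∂Y/∂X = 30X

∂Y/∂X = 30X > 0 (assuming positive values)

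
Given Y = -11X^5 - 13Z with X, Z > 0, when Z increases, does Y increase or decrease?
Y decreases

Taking the partial derivative:
∂Y/∂Z = -13

∂Y/∂Z = -13 < 0 (assuming positive values)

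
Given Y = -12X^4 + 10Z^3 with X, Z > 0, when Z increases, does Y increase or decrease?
Y increases

Taking the partial derivative:
∂Y/∂Z = 30Z^2

∂Y/∂Z = 30Z^2 > 0 (assuming positive values)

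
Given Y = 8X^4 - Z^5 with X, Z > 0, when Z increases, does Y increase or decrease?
Y decreases

Taking the partial derivative:
∂Y/∂Z = -5Z^4

∂Y/∂Z = -5Z^4 < 0 (assuming positive values)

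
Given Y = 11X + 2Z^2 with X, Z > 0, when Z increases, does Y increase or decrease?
Y increases

Taking the partial derivative:
∂Y/∂Z = 4Z

∂Y/∂Z = 4Z > 0 (assuming positive values)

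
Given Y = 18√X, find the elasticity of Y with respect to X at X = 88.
Elasticity = 1/2

Elasticity = (dY/dX) · (X/Y)

dY/dX = 9/√X
At X = 88: dY/dX = 9·√22/44, Y = 36·√22

Elasticity = (9·√22/44) · (88 / (36·√22)) = 1/2

Interpretation: for a small percentage change in X, the percentage change in Y is approximately 0.50 times as large.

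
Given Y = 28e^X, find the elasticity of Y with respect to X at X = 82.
Elasticity = 82

Elasticity = (dY/dX) · (X/Y)

dY/dX = 28·e^X
At X = 82: dY/dX = 28·e^82, Y = 28·e^82

Elasticity = (28·e^82) · (82 / (28·e^82)) = 82

Interpretation: for a small percentage change in X, the percentage change in Y is approximately 82.00 times as large.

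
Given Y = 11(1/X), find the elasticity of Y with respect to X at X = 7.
Elasticity = -1

Elasticity = (dY/dX) · (X/Y)

dY/dX = -11/X²
At X = 7: dY/dX = -11/49, Y = 11/7

Elasticity = (-11/49) · (7 / (11/7)) = -1

Interpretation: for a small percentage change in X, the percentage change in Y is approximately -1.00 times as large.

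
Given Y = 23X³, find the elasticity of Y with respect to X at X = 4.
Elasticity = 3

Elasticity = (dY/dX) · (X/Y)

dY/dX = 69·X²
At X = 4: dY/dX = 1104, Y = 1472

Elasticity = 1104 · (4 / 1472) = 3

Interpretation: for a small percentage change in X, the percentage change in Y is approximately 3.00 times as large.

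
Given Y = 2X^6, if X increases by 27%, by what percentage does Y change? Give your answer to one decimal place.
319.6%

For Y = 2X^6:
If X → X(1 + 0.27)
Then Y → Y · (1 + 0.27)^6
     ≈ Y · 4.1959

Percentage change = ((1 + 0.27)^6 − 1) × 100% ≈ 319.6%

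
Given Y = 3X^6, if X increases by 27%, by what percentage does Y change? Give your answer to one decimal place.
319.6%

For Y = 3X^6:
If X → X(1 + 0.27)
Then Y → Y · (1 + 0.27)^6
     ≈ Y · 4.1959

Percentage change = ((1 + 0.27)^6 − 1) × 100% ≈ 319.6%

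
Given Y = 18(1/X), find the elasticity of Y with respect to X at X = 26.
Elasticity = -1

Elasticity = (dY/dX) · (X/Y)

dY/dX = -18/X²
At X = 26: dY/dX = -9/338, Y = 9/13

Elasticity = (-9/338) · (26 / (9/13)) = -1

Interpretation: for a small percentage change in X, the percentage change in Y is approximately -1.00 times as large.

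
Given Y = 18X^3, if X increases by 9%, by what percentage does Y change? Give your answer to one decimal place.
29.5%

For Y = 18X^3:
If X → X(1 + 0.09)
Then Y → Y · (1 + 0.09)^3
     ≈ Y · 1.2950

Percentage change = ((1 + 0.09)^3 − 1) × 100% ≈ 29.5%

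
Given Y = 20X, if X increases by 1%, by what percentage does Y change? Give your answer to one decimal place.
1.0%

For Y = 20X:
If X → X(1 + 0.01)
Then Y → Y · (1 + 0.01)^1
     = Y · 1.0100

Percentage change = ((1 + 0.01)^1 − 1) × 100% = 1.0%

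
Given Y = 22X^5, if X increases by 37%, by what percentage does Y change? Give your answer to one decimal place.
382.6%

For Y = 22X^5:
If X → X(1 + 0.37)
Then Y → Y · (1 + 0.37)^5
     ≈ Y · 4.8262

Percentage change = ((1 + 0.37)^5 − 1) × 100% ≈ 382.6%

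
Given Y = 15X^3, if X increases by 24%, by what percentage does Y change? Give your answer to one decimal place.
90.7%

For Y = 15X^3:
If X → X(1 + 0.24)
Then Y → Y · (1 + 0.24)^3
     ≈ Y · 1.9066

Percentage change = ((1 + 0.24)^3 − 1) × 100% ≈ 90.7%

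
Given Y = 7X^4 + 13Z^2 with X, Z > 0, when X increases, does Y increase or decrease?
Y increases

Taking the partial derivative:
∂Y/∂X = 28X^3

∂Y/∂X = 28X^3 > 0 (assuming positive values)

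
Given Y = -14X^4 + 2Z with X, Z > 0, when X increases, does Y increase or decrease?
Y decreases

Taking the partial derivative:
∂Y/∂X = -56X^3

∂Y/∂X = -56X^3 < 0 (assuming positive values)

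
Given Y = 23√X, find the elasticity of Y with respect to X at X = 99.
Elasticity = 1/2

Elasticity = (dY/dX) · (X/Y)

dY/dX = 23/(2·√X)
At X = 99: dY/dX = 23·√11/66, Y = 69·√11

Elasticity = (23·√11/66) · (99 / (69·√11)) = 1/2

Interpretation: for a small percentage change in X, the percentage change in Y is approximately 0.50 times as large.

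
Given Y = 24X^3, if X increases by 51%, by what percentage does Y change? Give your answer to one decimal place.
244.3%

For Y = 24X^3:
If X → X(1 + 0.51)
Then Y → Y · (1 + 0.51)^3
     ≈ Y · 3.4430

Percentage change = ((1 + 0.51)^3 − 1) × 100% ≈ 244.3%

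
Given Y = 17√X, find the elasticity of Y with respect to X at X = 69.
Elasticity = 1/2

Elasticity = (dY/dX) · (X/Y)

dY/dX = 17/(2·√X)
At X = 69: dY/dX = 17·√69/138, Y = 17·√69

Elasticity = (17·√69/138) · (69 / (17·√69)) = 1/2

Interpretation: for a small percentage change in X, the percentage change in Y is approximately 0.50 times as large.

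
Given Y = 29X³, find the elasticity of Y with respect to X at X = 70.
Elasticity = 3

Elasticity = (dY/dX) · (X/Y)

dY/dX = 87·X²
At X = 70: dY/dX = 426300, Y = 9947000

Elasticity = 426300 · (70 / 9947000) = 3

Interpretation: for a small percentage change in X, the percentage change in Y is approximately 3.00 times as large.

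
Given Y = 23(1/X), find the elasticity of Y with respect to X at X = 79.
Elasticity = -1

Elasticity = (dY/dX) · (X/Y)

dY/dX = -23/X²
At X = 79: dY/dX = -23/6241, Y = 23/79

Elasticity = (-23/6241) · (79 / (23/79)) = -1

Interpretation: for a small percentage change in X, the percentage change in Y is approximately -1.00 times as large.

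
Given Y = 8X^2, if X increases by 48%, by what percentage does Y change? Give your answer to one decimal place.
119.0%

For Y = 8X^2:
If X → X(1 + 0.48)
Then Y → Y · (1 + 0.48)^2
     = Y · 2.1904

Percentage change = ((1 + 0.48)^2 − 1) × 100% ≈ 119.0%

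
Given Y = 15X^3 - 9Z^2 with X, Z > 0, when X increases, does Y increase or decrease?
Y increases

Taking the partial derivative:
∂Y/∂X = 45X^2

∂Y/∂X = 45X^2 > 0 (assuming positive values)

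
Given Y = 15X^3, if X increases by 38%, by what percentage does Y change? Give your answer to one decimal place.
162.8%

For Y = 15X^3:
If X → X(1 + 0.38)
Then Y → Y · (1 + 0.38)^3
     ≈ Y · 2.6281

Percentage change = ((1 + 0.38)^3 − 1) × 100% ≈ 162.8%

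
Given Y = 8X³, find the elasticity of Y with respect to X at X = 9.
Elasticity = 3

Elasticity = (dY/dX) · (X/Y)

dY/dX = 24·X²
At X = 9: dY/dX = 1944, Y = 5832

Elasticity = 1944 · (9 / 5832) = 3

Interpretation: for a small percentage change in X, the percentage change in Y is approximately 3.00 times as large.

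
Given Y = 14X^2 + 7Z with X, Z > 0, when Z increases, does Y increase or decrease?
Y increases

Taking the partial derivative:
∂Y/∂Z = 7

∂Y/∂Z = 7 > 0 (assuming positive values)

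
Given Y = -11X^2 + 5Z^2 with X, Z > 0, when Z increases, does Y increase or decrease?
Y increases

Taking the partial derivative:
∂Y/∂Z = 10Z

∂Y/∂Z = 10Z > 0 (assuming positive values)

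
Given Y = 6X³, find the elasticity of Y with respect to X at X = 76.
Elasticity = 3

Elasticity = (dY/dX) · (X/Y)

dY/dX = 18·X²
At X = 76: dY/dX = 103968, Y = 2633856

Elasticity = 103968 · (76 / 2633856) = 3

Interpretation: for a small percentage change in X, the percentage change in Y is approximately 3.00 times as large.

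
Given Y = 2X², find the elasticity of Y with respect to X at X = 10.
Elasticity = 2

Elasticity = (dY/dX) · (X/Y)

dY/dX = 4·X
At X = 10: dY/dX = 40, Y = 200

Elasticity = 40 · (10 / 200) = 2

Interpretation: for a small percentage change in X, the percentage change in Y is approximately 2.00 times as large.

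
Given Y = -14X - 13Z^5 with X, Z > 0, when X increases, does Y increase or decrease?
Y decreases

Taking the partial derivative:
∂Y/∂X = -14

∂Y/∂X = -14 < 0 (assuming positive values)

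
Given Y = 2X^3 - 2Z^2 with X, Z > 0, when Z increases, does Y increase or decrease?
Y decreases

Taking the partial derivative:
∂Y/∂Z = -4Z

∂Y/∂Z = -4Z < 0 (assuming positive values)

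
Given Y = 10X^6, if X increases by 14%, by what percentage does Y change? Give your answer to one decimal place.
119.5%

For Y = 10X^6:
If X → X(1 + 0.14)
Then Y → Y · (1 + 0.14)^6
     ≈ Y · 2.1950

Percentage change = ((1 + 0.14)^6 − 1) × 100% ≈ 119.5%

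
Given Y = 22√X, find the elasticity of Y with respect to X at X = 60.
Elasticity = 1/2

Elasticity = (dY/dX) · (X/Y)

dY/dX = 11/√X
At X = 60: dY/dX = 11·√15/30, Y = 44·√15

Elasticity = (11·√15/30) · (60 / (44·√15)) = 1/2

Interpretation: for a small percentage change in X, the percentage change in Y is approximately 0.50 times as large.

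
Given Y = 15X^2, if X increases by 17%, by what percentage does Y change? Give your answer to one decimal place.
36.9%

For Y = 15X^2:
If X → X(1 + 0.17)
Then Y → Y · (1 + 0.17)^2
     = Y · 1.3689

Percentage change = ((1 + 0.17)^2 − 1) × 100% ≈ 36.9%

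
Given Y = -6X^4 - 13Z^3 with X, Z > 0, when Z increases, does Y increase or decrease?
Y decreases

Taking the partial derivative:
∂Y/∂Z = -39Z^2

∂Y/∂Z = -39Z^2 < 0 (assuming positive values)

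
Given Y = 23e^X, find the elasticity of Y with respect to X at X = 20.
Elasticity = 20

Elasticity = (dY/dX) · (X/Y)

dY/dX = 23·e^X
At X = 20: dY/dX = 23·e^20, Y = 23·e^20

Elasticity = (23·e^20) · (20 / (23·e^20)) = 20

Interpretation: for a small percentage change in X, the percentage change in Y is approximately 20.00 times as large.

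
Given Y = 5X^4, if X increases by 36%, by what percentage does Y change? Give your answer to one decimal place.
242.1%

For Y = 5X^4:
If X → X(1 + 0.36)
Then Y → Y · (1 + 0.36)^4
     ≈ Y · 3.4210

Percentage change = ((1 + 0.36)^4 − 1) × 100% ≈ 242.1%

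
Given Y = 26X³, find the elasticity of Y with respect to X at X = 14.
Elasticity = 3

Elasticity = (dY/dX) · (X/Y)

dY/dX = 78·X²
At X = 14: dY/dX = 15288, Y = 71344

Elasticity = 15288 · (14 / 71344) = 3

Interpretation: for a small percentage change in X, the percentage change in Y is approximately 3.00 times as large.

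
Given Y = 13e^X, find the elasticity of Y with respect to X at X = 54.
Elasticity = 54

Elasticity = (dY/dX) · (X/Y)

dY/dX = 13·e^X
At X = 54: dY/dX = 13·e^54, Y = 13·e^54

Elasticity = (13·e^54) · (54 / (13·e^54)) = 54

Interpretation: for a small percentage change in X, the percentage change in Y is approximately 54.00 times as large.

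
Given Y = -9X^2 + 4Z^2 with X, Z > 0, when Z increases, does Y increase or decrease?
Y increases

Taking the partial derivative:
∂Y/∂Z = 8Z

∂Y/∂Z = 8Z > 0 (assuming positive values)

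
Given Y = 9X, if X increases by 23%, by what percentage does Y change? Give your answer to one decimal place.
23.0%

For Y = 9X:
If X → X(1 + 0.23)
Then Y → Y · (1 + 0.23)^1
     = Y · 1.2300

Percentage change = ((1 + 0.23)^1 − 1) × 100% = 23.0%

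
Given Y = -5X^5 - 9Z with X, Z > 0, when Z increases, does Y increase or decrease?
Y decreases

Taking the partial derivative:
∂Y/∂Z = -9

∂Y/∂Z = -9 < 0 (assuming positive values)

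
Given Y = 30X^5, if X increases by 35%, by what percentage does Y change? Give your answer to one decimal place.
348.4%

For Y = 30X^5:
If X → X(1 + 0.35)
Then Y → Y · (1 + 0.35)^5
     ≈ Y · 4.4840

Percentage change = ((1 + 0.35)^5 − 1) × 100% ≈ 348.4%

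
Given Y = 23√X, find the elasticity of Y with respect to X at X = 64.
Elasticity = 1/2

Elasticity = (dY/dX) · (X/Y)

dY/dX = 23/(2·√X)
At X = 64: dY/dX = 23/16, Y = 184

Elasticity = (23/16) · (64 / 184) = 1/2

Interpretation: for a small percentage change in X, the percentage change in Y is approximately 0.50 times as large.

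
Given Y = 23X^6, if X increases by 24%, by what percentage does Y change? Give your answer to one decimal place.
263.5%

For Y = 23X^6:
If X → X(1 + 0.24)
Then Y → Y · (1 + 0.24)^6
     ≈ Y · 3.6352

Percentage change = ((1 + 0.24)^6 − 1) × 100% ≈ 263.5%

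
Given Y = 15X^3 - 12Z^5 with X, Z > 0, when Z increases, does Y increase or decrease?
Y decreases

Taking the partial derivative:
∂Y/∂Z = -60Z^4

∂Y/∂Z = -60Z^4 < 0 (assuming positive values)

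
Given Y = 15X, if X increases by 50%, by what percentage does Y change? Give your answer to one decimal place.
50.0%

For Y = 15X:
If X → X(1 + 0.5)
Then Y → Y · (1 + 0.5)^1
     = Y · 1.5000

Percentage change = ((1 + 0.5)^1 − 1) × 100% = 50.0%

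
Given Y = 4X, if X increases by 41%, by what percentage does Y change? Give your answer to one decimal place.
41.0%

For Y = 4X:
If X → X(1 + 0.41)
Then Y → Y · (1 + 0.41)^1
     = Y · 1.4100

Percentage change = ((1 + 0.41)^1 − 1) × 100% = 41.0%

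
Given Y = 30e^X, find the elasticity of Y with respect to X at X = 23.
Elasticity = 23

Elasticity = (dY/dX) · (X/Y)

dY/dX = 30·e^X
At X = 23: dY/dX = 30·e^23, Y = 30·e^23

Elasticity = (30·e^23) · (23 / (30·e^23)) = 23

Interpretation: for a small percentage change in X, the percentage change in Y is approximately 23.00 times as large.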